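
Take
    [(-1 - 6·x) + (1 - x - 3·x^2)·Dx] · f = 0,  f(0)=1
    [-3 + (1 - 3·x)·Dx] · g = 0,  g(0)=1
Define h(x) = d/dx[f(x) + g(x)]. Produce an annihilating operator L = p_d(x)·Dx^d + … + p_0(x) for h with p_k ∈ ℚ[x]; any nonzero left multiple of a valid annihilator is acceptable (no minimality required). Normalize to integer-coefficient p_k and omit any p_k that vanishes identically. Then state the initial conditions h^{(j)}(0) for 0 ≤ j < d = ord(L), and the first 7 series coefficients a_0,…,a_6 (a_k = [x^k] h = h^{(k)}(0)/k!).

L = (90 - 216·x + 1944·x^2 - 1944·x^3 + 1458·x^4) + (-6 - 90·x - 54·x^2 + 1296·x^3 - 1701·x^4 + 1458·x^5)·Dx + (-1 + 22·x - 99·x^2 + 126·x^3 + 54·x^4 - 243·x^5 + 243·x^6)·Dx^2  (order 2).
h: a_k = 4, 26, 102, 400, 1415, 4956, 16828, …
ICs: h(0) = 4, h′(0) = 26.

f: a_k = 1, 1, 4, 7, 19, 40, 97, …
g: a_k = 1, 3, 9, 27, 81, 243, 729, …
Weyl lclm of L_f,L_g ⇒ L₀ (ord ≤ 2).
Derive L from L₀ (diff closure).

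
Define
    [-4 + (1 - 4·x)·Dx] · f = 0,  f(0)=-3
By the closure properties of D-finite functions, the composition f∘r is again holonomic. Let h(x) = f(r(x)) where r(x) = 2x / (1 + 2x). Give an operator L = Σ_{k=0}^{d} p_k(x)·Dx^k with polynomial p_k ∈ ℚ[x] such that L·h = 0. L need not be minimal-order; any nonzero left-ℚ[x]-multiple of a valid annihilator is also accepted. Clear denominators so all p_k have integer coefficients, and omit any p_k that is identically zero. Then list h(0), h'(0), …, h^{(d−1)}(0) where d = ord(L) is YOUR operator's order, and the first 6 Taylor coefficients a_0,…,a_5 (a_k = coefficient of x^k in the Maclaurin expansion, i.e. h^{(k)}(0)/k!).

L = 8 + (-1 + 4·x + 12·x^2)·Dx  (order 1).
h: a_k = -3, -24, -144, -864, -5184, -31104, …
ICs: h(0) = -3.

f: a_k = -3, -12, -48, -192, -768, -3072, …
Substitute x→r, Dx→(1/r')Dx; clear ⇒ L₀.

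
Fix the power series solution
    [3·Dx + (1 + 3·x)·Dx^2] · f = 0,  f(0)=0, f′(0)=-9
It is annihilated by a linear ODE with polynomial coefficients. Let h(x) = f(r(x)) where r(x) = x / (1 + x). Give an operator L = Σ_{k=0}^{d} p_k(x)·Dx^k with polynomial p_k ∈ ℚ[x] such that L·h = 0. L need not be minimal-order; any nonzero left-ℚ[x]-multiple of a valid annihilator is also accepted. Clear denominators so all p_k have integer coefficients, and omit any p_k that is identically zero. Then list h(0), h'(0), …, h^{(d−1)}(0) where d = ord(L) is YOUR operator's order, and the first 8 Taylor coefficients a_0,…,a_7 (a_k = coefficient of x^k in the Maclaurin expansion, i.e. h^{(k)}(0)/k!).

f: a_k = 0, -9, 27/2, -27, 243/4, -729/5, 729/2, -6561/7, …
L₀ from L_f via x↦r, Dx↦r'^{-1}Dx.
L = (5 + 8·x)·Dx + (1 + 5·x + 4·x^2)·Dx^2  (order 2).
h: a_k = 0, -9, 45/2, -63, 765/4, -3069/5, 4095/2, -49149/7, …
ICs: h(0) = 0, h′(0) = -9.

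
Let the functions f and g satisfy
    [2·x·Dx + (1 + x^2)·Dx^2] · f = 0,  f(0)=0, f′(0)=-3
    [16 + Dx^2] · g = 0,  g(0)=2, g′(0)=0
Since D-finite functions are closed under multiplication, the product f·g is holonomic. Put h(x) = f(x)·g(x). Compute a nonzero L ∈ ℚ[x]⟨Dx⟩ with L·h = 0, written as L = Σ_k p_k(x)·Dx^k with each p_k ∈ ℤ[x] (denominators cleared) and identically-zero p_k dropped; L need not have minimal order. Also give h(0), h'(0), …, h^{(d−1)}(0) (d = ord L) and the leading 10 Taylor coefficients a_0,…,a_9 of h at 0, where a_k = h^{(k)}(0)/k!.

L = (5440 + 19136·x^2 + 25856·x^4 + 16384·x^6 + 4096·x^8) + (1152·x + 3200·x^3 + 3072·x^5 + 1024·x^7)·Dx + (612 + 2252·x^2 + 3168·x^4 + 2048·x^6 + 512·x^8)·Dx^2 + (72·x + 200·x^3 + 192·x^5 + 64·x^7)·Dx^3 + (17 + 66·x^2 + 97·x^4 + 64·x^6 + 16·x^8)·Dx^4  (order 4).
h: a_k = 0, -6, 0, 50, 0, -406/5, 0, 6922/105, 0, -13058/315, …
ICs: h(0) = 0, h′(0) = -6, h′′(0) = 0, h′′′(0) = 300.

f: a_k = 0, -3, 0, 1, 0, -3/5, 0, 3/7, 0, -1/3, …
g: a_k = 2, 0, -16, 0, 64/3, 0, -512/45, 0, 1024/315, 0, …
Sym-product of L_f,L_g gives L₀ (≤ ord 4).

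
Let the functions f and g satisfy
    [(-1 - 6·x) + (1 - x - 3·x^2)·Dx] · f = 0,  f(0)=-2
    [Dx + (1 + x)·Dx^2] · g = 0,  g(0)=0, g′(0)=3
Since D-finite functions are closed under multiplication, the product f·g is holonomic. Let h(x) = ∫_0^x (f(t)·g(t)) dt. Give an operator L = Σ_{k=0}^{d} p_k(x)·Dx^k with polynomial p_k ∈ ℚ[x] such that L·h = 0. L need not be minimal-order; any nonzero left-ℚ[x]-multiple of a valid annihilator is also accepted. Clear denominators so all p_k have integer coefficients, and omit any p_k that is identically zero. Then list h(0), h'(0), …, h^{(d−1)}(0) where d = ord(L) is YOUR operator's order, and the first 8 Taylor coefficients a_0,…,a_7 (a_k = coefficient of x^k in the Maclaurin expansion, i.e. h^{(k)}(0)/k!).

f: a_k = -2, -2, -8, -14, -38, -80, -194, -434, …
g: a_k = 0, 3, -3/2, 1, -3/4, 3/5, -1/2, 3/7, …
h₀=f·g: eliminate ⇒ L₀, order ≤ 1·2.
h=∫₀ˣh₀: take L = L₀·Dx.
L = (7 + 12·x)·Dx + (1 + 15·x + 15·x^2)·Dx^2 + (-1 + 4·x^2 + 3·x^3)·Dx^3  (order 3).
h: a_k = 0, 0, -3, -1, -23/4, -61/10, -1007/60, -956/35, …
ICs: h(0) = 0, h′(0) = 0, h′′(0) = -6.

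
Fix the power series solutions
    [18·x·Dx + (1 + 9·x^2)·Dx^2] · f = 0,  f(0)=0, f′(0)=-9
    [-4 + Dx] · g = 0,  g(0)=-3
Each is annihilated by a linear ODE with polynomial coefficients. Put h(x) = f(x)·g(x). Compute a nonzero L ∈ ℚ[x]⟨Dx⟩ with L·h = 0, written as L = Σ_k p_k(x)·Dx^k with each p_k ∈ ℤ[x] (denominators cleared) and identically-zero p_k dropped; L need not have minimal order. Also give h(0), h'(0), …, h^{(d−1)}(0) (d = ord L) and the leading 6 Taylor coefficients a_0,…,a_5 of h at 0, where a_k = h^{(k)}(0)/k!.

f: a_k = 0, -9, 0, 27, 0, -729/5, …
g: a_k = -3, -12, -24, -32, -32, -128/5, …
Sym-product of L_f,L_g gives L₀ (≤ ord 2).
L = (16 - 72·x + 144·x^2) + (-8 + 18·x - 72·x^2)·Dx + (1 + 9·x^2)·Dx^2  (order 2).
h: a_k = 0, 27, 108, 135, -36, 387/5, …
ICs: h(0) = 0, h′(0) = 27.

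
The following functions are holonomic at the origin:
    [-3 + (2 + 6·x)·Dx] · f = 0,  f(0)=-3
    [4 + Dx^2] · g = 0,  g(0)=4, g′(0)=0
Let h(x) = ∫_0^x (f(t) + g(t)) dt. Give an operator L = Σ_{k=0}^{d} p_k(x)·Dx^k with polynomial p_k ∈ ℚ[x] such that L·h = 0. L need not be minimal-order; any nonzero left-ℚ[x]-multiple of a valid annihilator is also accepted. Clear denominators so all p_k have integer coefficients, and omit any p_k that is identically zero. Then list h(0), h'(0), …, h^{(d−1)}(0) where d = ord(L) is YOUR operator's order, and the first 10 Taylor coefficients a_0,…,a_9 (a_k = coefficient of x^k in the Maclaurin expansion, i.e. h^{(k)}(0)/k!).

L = (-516 - 1152·x - 1728·x^2)·Dx + (56 + 936·x + 3456·x^2 + 3456·x^3)·Dx^2 + (-129 - 288·x - 432·x^2)·Dx^3 + (14 + 234·x + 864·x^2 + 864·x^3)·Dx^4  (order 4).
h: a_k = 0, 1, -9/4, -37/24, -81/64, 4669/1920, -1701/512, 2050331/322560, -216513/16384, 2660124349/92897280, …
ICs: h(0) = 0, h′(0) = 1, h′′(0) = -9/2, h′′′(0) = -37/4.

f: a_k = -3, -9/2, 27/8, -81/16, 1215/128, -5103/256, 45927/1024, -216513/2048, 8444007/32768, -42220035/65536, …
g: a_k = 4, 0, -8, 0, 8/3, 0, -16/45, 0, 8/315, 0, …
Sum ⇒ L₀ = lclm(L_f,L_g) in ℚ(x)⟨Dx⟩.
h=∫₀ˣh₀: take L = L₀·Dx.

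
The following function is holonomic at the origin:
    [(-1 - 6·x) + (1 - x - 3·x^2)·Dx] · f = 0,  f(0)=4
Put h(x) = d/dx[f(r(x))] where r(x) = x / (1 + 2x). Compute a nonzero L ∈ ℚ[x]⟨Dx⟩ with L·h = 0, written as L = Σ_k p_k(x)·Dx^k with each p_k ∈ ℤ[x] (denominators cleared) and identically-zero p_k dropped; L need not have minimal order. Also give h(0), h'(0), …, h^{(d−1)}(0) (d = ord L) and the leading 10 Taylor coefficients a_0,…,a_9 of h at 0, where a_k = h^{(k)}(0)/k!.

f: a_k = 4, 4, 16, 28, 76, 160, 388, 868, 2032, 4636, …
Substitute x→r, Dx→(1/r')Dx; clear ⇒ L₀.
h=h₀': d/dx-closure on L₀ ⇒ L.
L = (4 + 6·x + 30·x^2 + 32·x^3) + (-1 - 13·x - 45·x^2 - 38·x^3 + 16·x^4)·Dx  (order 1).
h: a_k = 4, 16, -60, 272, -1120, 4440, -17108, 64576, -239940, 880520, …
ICs: h(0) = 4.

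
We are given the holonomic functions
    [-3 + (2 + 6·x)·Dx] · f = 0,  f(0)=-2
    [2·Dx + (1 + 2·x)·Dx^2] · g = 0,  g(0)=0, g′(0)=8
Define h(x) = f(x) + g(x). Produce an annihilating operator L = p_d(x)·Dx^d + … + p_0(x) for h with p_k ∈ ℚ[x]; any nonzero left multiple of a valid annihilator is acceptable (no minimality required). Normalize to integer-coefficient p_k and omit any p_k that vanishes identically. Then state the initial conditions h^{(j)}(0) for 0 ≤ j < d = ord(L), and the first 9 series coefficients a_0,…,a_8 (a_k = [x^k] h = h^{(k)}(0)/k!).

L = (-6 + 36·x)·Dx + (5 + 84·x + 180·x^2)·Dx^2 + (2 + 22·x + 72·x^2 + 72·x^3)·Dx^3  (order 3).
h: a_k = -2, 5, -23/4, 175/24, -619/64, 7879/640, -19609/1536, 19091/7168, 717517/16384, …
ICs: h(0) = -2, h′(0) = 5, h′′(0) = -23/2.

f: a_k = -2, -3, 9/4, -27/8, 405/64, -1701/128, 15309/512, -72171/1024, 2814669/16384, …
g: a_k = 0, 8, -8, 32/3, -16, 128/5, -128/3, 512/7, -128, …
h₀=f+g: left-lcm gives L₀, ord ≤ 3.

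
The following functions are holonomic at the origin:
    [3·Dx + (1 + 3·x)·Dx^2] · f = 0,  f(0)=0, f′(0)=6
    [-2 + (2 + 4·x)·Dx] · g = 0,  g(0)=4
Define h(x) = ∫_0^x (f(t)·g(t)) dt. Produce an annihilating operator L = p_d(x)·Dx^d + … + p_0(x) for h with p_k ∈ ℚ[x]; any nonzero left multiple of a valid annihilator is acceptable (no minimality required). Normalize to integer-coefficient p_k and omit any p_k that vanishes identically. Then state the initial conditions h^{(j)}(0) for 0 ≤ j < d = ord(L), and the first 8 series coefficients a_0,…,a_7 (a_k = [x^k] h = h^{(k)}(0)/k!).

L = 3·x·Dx + (1 + 2·x)·Dx^2 + (1 + 7·x + 16·x^2 + 12·x^3)·Dx^3  (order 3).
h: a_k = 0, 0, 12, -4, 6, -12, 263/10, -4227/70, …
ICs: h(0) = 0, h′(0) = 0, h′′(0) = 24.

f: a_k = 0, 6, -9, 18, -81/2, 486/5, -243, 4374/7, …
g: a_k = 4, 4, -2, 2, -5/2, 7/2, -21/4, 33/4, …
L₀ := L_f ⊗_s L_g (sym. prod.), ord ≤ 2.
Integrate: L := L₀·Dx.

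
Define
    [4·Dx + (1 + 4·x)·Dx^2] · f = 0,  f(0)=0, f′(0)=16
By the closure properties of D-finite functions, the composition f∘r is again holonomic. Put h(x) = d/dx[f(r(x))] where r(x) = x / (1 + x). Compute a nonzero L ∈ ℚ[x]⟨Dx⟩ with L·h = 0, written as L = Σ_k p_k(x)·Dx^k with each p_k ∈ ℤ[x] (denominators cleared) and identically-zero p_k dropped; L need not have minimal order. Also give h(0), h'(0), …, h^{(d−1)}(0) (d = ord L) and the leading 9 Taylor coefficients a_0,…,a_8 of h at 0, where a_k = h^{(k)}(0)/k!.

f: a_k = 0, 16, -32, 256/3, -256, 4096/5, -8192/3, 65536/7, -32768, …
Substitute x→r, Dx→(1/r')Dx; clear ⇒ L₀.
Derive L from L₀ (diff closure).
L = (6 + 10·x) + (1 + 6·x + 5·x^2)·Dx  (order 1).
h: a_k = 16, -96, 496, -2496, 12496, -62496, 312496, -1562496, 7812496, …
ICs: h(0) = 16.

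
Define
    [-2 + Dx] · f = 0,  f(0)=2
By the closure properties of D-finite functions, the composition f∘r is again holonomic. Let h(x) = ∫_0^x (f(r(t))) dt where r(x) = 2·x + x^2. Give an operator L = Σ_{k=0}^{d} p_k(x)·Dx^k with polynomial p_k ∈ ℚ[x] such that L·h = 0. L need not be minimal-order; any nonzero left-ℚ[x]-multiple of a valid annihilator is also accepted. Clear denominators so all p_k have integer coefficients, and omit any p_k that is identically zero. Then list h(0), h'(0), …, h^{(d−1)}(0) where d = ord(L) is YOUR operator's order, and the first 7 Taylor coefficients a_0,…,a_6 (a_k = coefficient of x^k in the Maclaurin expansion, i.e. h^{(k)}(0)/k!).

f: a_k = 2, 4, 4, 8/3, 4/3, 8/15, 8/45, …
f∘r: x↦r, Dx↦Dx/r' in L_f ⇒ L₀.
∫: right-multiply L₀ by Dx.
L = (-4 - 4·x)·Dx + Dx^2  (order 2).
h: a_k = 0, 2, 4, 20/3, 28/3, 172/15, 568/45, …
ICs: h(0) = 0, h′(0) = 2.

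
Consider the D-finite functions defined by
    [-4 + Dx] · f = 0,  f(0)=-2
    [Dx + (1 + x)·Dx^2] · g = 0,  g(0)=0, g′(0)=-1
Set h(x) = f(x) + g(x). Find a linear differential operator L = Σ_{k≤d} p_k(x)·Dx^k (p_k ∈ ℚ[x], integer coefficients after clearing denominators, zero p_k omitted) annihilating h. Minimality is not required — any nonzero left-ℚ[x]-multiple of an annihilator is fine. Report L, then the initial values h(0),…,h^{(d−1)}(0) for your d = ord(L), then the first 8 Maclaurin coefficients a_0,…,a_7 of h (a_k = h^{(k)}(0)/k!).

L = (-24 - 16·x)·Dx + (-14 - 32·x - 16·x^2)·Dx^2 + (5 + 9·x + 4·x^2)·Dx^3  (order 3).
h: a_k = -2, -9, -31/2, -65/3, -253/12, -259/15, -1009/90, -299/45, …
ICs: h(0) = -2, h′(0) = -9, h′′(0) = -31.

f: a_k = -2, -8, -16, -64/3, -64/3, -256/15, -512/45, -2048/315, …
g: a_k = 0, -1, 1/2, -1/3, 1/4, -1/5, 1/6, -1/7, …
Sum ⇒ L₀ = lclm(L_f,L_g) in ℚ(x)⟨Dx⟩.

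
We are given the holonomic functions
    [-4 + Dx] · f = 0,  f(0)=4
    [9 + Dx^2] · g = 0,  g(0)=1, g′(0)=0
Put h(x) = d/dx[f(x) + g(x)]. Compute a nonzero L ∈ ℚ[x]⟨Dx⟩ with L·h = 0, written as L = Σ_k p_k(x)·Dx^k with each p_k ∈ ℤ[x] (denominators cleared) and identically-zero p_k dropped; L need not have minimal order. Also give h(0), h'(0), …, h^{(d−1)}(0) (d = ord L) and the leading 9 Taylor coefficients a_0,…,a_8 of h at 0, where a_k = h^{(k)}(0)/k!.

f: a_k = 4, 16, 32, 128/3, 128/3, 512/15, 1024/45, 4096/315, 2048/315, …
g: a_k = 1, 0, -9/2, 0, 27/8, 0, -81/80, 0, 729/4480, …
Sum ⇒ L₀ = lclm(L_f,L_g) in ℚ(x)⟨Dx⟩.
Derive L from L₀ (diff closure).
L = 36 - 9·Dx + 4·Dx^2 - Dx^3  (order 3).
h: a_k = 16, 55, 128, 1105/6, 512/3, 3131/24, 4096/45, 53741/1008, 8192/315, …
ICs: h(0) = 16, h′(0) = 55, h′′(0) = 256.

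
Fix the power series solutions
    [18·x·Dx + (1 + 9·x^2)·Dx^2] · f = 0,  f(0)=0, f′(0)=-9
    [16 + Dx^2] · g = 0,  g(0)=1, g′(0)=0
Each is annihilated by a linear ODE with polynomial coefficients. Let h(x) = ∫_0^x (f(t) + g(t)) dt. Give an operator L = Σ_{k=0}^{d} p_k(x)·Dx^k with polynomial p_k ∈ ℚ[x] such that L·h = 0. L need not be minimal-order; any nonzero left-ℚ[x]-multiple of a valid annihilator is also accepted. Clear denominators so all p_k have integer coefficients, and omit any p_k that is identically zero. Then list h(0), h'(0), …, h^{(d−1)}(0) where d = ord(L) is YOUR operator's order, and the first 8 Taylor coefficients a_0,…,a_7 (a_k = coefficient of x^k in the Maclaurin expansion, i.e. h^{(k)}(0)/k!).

f: a_k = 0, -9, 0, 27, 0, -729/5, 0, 6561/7, …
g: a_k = 1, 0, -8, 0, 32/3, 0, -256/45, 0, …
h₀=f+g: left-lcm gives L₀, ord ≤ 4.
h=∫h₀ ⇒ L = L₀·Dx.
L = (-13248·x + 181440·x^3 + 186624·x^5)·Dx^2 + (-16 + 6048·x^2 + 66096·x^4 + 93312·x^6)·Dx^3 + (-828·x + 11340·x^3 + 11664·x^5)·Dx^4 + (-1 + 378·x^2 + 4131·x^4 + 5832·x^6)·Dx^5  (order 5).
h: a_k = 0, 1, -9/2, -8/3, 27/4, 32/15, -243/10, -256/315, …
ICs: h(0) = 0, h′(0) = 1, h′′(0) = -9, h′′′(0) = -16, h′′′′(0) = 162.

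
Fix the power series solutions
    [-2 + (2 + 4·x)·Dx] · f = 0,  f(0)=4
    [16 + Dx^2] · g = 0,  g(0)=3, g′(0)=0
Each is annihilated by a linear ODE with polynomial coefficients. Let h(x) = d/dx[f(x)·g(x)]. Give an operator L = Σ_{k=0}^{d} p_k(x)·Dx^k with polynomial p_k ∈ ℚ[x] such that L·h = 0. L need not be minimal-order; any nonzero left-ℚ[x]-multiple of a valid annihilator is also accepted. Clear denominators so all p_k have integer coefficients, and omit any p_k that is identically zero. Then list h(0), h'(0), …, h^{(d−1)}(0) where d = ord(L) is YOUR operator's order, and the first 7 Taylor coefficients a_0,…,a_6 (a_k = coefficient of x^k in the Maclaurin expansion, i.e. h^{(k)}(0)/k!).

L = (413 + 2688·x + 6784·x^2 + 8192·x^3 + 4096·x^4) + (-26 - 180·x - 384·x^2 - 256·x^3)·Dx + (19 + 140·x + 396·x^2 + 512·x^3 + 256·x^4)·Dx^2  (order 2).
h: a_k = 12, -204, -270, 674, 905/2, -5281/10, -26677/60, …
ICs: h(0) = 12, h′(0) = -204.

f: a_k = 4, 4, -2, 2, -5/2, 7/2, -21/4, …
g: a_k = 3, 0, -24, 0, 32, 0, -256/15, …
f·g: L₀ = L_f ⊗_s L_g, ord ≤ 1·2.
Derive L from L₀ (diff closure).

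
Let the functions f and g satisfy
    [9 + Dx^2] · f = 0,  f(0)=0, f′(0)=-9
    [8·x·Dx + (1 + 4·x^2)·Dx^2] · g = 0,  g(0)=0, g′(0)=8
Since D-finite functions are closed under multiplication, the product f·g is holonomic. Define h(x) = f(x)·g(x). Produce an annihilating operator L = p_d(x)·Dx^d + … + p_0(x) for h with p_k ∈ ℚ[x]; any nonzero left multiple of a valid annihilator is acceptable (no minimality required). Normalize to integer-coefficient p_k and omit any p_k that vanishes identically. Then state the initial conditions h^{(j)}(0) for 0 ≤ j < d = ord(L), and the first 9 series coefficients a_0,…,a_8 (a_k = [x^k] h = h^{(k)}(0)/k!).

L = (2925 + 31536·x^2 + 95904·x^4 + 186624·x^6 + 186624·x^8) + (2448·x + 20160·x^3 + 62208·x^5 + 82944·x^7)·Dx + (442 + 5088·x^2 + 19008·x^4 + 41472·x^6 + 41472·x^8)·Dx^2 + (272·x + 2240·x^3 + 6912·x^5 + 9216·x^7)·Dx^3 + (13 + 176·x^2 + 928·x^4 + 2304·x^6 + 2304·x^8)·Dx^4  (order 4).
h: a_k = 0, 0, -72, 0, 204, 0, -423, 0, 10791/10, …
ICs: h(0) = 0, h′(0) = 0, h′′(0) = -144, h′′′(0) = 0.

f: a_k = 0, -9, 0, 27/2, 0, -243/40, 0, 729/560, 0, …
g: a_k = 0, 8, 0, -32/3, 0, 128/5, 0, -512/7, 0, …
Sym-product of L_f,L_g gives L₀ (≤ ord 4).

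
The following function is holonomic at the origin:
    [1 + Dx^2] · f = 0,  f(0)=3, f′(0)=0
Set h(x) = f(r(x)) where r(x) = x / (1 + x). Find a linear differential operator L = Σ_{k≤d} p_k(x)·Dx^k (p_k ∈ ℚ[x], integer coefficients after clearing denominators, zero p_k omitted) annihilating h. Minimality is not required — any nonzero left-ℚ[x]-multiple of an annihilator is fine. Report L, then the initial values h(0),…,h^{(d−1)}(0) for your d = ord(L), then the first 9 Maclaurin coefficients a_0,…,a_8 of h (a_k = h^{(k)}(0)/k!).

L = 1 + (2 + 6·x + 6·x^2 + 2·x^3)·Dx + (1 + 4·x + 6·x^2 + 4·x^3 + x^4)·Dx^2  (order 2).
h: a_k = 3, 0, -3/2, 3, -35/8, 11/2, -1501/240, 261/40, -16699/2688, …
ICs: h(0) = 3, h′(0) = 0.

f: a_k = 3, 0, -3/2, 0, 1/8, 0, -1/240, 0, 1/13440, …
f∘r: x↦r, Dx↦Dx/r' in L_f ⇒ L₀.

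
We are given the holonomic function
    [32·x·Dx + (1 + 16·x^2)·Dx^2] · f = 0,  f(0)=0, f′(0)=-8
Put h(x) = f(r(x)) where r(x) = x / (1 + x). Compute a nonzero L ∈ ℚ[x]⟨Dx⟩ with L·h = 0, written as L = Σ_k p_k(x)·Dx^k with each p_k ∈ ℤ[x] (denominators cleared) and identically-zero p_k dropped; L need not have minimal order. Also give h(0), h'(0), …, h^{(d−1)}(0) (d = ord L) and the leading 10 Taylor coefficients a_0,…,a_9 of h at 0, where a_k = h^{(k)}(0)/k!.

L = (2 + 34·x)·Dx + (1 + 2·x + 17·x^2)·Dx^2  (order 2).
h: a_k = 0, -8, 8, 104/3, -120, -808/5, 4888/3, -5816/7, -19320, 407992/9, …
ICs: h(0) = 0, h′(0) = -8.

f: a_k = 0, -8, 0, 128/3, 0, -2048/5, 0, 32768/7, 0, -524288/9, …
f∘r: x↦r, Dx↦Dx/r' in L_f ⇒ L₀.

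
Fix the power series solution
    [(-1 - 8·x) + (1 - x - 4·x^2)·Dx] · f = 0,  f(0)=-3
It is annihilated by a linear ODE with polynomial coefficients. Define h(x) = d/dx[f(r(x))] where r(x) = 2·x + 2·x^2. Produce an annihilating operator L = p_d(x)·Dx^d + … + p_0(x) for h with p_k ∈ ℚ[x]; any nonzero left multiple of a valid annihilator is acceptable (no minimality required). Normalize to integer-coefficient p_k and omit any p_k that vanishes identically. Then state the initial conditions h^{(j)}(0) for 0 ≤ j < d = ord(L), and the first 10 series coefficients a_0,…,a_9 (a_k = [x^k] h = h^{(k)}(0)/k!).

L = (22 + 204·x + 1260·x^2 + 4672·x^3 + 8736·x^4 + 7680·x^5 + 2560·x^6) + (-1 - 16·x + 6·x^2 + 420·x^3 + 1520·x^4 + 2400·x^5 + 1792·x^6 + 512·x^7)·Dx  (order 1).
h: a_k = -6, -132, -1008, -8400, -62280, -447120, -3120768, -21321600, -143452512, -953106240, …
ICs: h(0) = -6.

f: a_k = -3, -3, -15, -27, -87, -195, -543, -1323, -3495, -8787, …
f∘r: x↦r, Dx↦Dx/r' in L_f ⇒ L₀.
Derive L from L₀ (diff closure).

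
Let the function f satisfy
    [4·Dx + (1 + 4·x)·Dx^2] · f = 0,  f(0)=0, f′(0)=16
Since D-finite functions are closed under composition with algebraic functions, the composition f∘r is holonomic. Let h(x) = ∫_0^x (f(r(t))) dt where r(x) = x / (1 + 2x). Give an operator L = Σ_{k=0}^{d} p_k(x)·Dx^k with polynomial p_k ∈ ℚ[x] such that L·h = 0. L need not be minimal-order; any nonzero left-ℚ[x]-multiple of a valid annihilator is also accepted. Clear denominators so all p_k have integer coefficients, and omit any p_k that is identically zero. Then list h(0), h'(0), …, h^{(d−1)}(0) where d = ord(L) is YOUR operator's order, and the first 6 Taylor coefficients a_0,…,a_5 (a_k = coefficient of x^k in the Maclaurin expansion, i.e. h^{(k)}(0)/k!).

f: a_k = 0, 16, -32, 256/3, -256, 4096/5, …
f∘r: x↦r, Dx↦Dx/r' in L_f ⇒ L₀.
∫: right-multiply L₀ by Dx.
L = (8 + 24·x)·Dx^2 + (1 + 8·x + 12·x^2)·Dx^3  (order 3).
h: a_k = 0, 0, 8, -64/3, 208/3, -256, …
ICs: h(0) = 0, h′(0) = 0, h′′(0) = 16.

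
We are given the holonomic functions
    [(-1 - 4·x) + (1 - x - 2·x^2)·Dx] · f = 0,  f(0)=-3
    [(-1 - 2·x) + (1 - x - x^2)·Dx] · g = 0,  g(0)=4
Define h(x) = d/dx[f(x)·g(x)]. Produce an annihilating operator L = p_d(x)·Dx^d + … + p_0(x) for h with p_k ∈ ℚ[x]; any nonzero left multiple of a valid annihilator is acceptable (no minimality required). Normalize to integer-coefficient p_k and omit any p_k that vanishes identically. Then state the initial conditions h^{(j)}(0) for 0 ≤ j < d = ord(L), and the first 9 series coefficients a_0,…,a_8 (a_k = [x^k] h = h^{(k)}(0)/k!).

L = (12 + 6·x - 36·x^2 - 112·x^3 + 36·x^4 + 180·x^5 + 80·x^6) + (-2 + 21·x^2 - 8·x^3 - 50·x^4 + 3·x^5 + 42·x^6 + 16·x^7)·Dx  (order 1).
h: a_k = -24, -144, -468, -1440, -3840, -9864, -24024, -57024, -131868, …
ICs: h(0) = -24.

f: a_k = -3, -3, -9, -15, -33, -63, -129, -255, -513, …
g: a_k = 4, 4, 8, 12, 20, 32, 52, 84, 136, …
h₀=f·g: eliminate ⇒ L₀, order ≤ 1·1.
Differentiate: ansatz ord ≤ ord L₀ ⇒ L.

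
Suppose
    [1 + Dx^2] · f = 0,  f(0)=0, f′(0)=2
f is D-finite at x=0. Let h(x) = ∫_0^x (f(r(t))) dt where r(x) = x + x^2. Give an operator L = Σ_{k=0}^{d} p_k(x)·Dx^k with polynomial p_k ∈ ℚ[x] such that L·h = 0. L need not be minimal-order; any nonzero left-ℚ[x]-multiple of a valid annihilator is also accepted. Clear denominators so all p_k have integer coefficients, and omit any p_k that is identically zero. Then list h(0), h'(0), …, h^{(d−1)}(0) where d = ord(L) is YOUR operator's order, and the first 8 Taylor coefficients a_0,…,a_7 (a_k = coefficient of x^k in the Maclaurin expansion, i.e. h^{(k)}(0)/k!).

L = (1 + 6·x + 12·x^2 + 8·x^3)·Dx - 2·Dx^2 + (1 + 2·x)·Dx^3  (order 3).
h: a_k = 0, 0, 1, 2/3, -1/12, -1/5, -59/360, -1/28, …
ICs: h(0) = 0, h′(0) = 0, h′′(0) = 2.

f: a_k = 0, 2, 0, -1/3, 0, 1/60, 0, -1/2520, …
f∘r: x↦r, Dx↦Dx/r' in L_f ⇒ L₀.
h=∫₀ˣh₀: take L = L₀·Dx.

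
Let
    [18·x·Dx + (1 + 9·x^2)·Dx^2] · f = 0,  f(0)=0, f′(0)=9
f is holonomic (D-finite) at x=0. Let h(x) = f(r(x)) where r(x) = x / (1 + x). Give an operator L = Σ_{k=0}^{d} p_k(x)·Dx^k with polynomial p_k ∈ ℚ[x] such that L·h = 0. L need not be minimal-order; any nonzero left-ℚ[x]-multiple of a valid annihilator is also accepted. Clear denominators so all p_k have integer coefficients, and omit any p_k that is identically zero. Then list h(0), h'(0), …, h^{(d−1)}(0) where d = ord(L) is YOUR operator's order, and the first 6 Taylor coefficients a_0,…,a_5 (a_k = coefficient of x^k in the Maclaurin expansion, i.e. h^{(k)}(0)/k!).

f: a_k = 0, 9, 0, -27, 0, 729/5, …
f∘r: x↦r, Dx↦Dx/r' in L_f ⇒ L₀.
L = (2 + 20·x)·Dx + (1 + 2·x + 10·x^2)·Dx^2  (order 2).
h: a_k = 0, 9, -9, -18, 72, -36/5, …
ICs: h(0) = 0, h′(0) = 9.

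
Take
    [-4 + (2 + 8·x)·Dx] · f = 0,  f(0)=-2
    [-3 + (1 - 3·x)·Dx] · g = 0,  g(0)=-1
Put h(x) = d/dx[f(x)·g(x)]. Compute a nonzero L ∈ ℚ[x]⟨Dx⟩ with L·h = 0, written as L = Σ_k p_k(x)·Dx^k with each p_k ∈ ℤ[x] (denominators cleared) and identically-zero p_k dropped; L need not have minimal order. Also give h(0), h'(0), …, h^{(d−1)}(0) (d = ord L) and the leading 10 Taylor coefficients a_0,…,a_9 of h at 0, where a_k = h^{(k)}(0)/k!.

L = (26 + 180·x + 108·x^2) + (-5 - 11·x + 54·x^2 + 72·x^3)·Dx  (order 1).
h: a_k = 10, 52, 258, 952, 3850, 12852, 48678, 153168, 568422, 1700260, …
ICs: h(0) = 10.

f: a_k = -2, -4, 4, -8, 20, -56, 168, -528, 1716, -5720, …
g: a_k = -1, -3, -9, -27, -81, -243, -729, -2187, -6561, -19683, …
h₀=f·g: eliminate ⇒ L₀, order ≤ 1·1.
h₀' ⇒ L via d/dx closure of L₀.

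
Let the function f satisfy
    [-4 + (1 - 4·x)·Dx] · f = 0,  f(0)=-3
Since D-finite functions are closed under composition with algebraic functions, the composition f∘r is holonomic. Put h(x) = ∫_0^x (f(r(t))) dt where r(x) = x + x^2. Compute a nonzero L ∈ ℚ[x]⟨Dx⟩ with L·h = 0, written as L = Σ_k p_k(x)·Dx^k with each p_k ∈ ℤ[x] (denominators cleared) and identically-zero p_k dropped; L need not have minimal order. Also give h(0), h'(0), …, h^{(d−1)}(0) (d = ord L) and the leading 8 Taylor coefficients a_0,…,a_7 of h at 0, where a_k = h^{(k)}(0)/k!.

f: a_k = -3, -12, -48, -192, -768, -3072, -12288, -49152, …
Change of var in L_f (x↦r) gives L₀.
h=∫₀ˣh₀: take L = L₀·Dx.
L = (4 + 8·x)·Dx + (-1 + 4·x + 4·x^2)·Dx^2  (order 2).
h: a_k = 0, -3, -6, -20, -72, -1392/5, -1120, -32448/7, …
ICs: h(0) = 0, h′(0) = -3.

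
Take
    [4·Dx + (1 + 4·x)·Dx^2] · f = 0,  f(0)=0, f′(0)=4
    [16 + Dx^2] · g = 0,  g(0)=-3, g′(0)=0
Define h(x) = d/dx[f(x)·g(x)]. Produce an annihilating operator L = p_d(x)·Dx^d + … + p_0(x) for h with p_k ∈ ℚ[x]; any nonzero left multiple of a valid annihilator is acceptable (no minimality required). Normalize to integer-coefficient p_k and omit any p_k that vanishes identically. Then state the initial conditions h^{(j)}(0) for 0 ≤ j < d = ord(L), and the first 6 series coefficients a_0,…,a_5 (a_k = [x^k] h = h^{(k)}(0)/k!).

L = (-6400 - 45056·x - 172032·x^2 + 196608·x^3 + 2818048·x^4 + 6291456·x^5 + 4194304·x^6) + (-1536 - 8192·x + 20480·x^2 + 245760·x^3 + 655360·x^4 + 524288·x^5)·Dx + (-448 - 2816·x - 3584·x^2 + 73728·x^3 + 401408·x^4 + 786432·x^5 + 524288·x^6)·Dx^2 + (-96 - 512·x + 1280·x^2 + 15360·x^3 + 40960·x^4 + 32768·x^5)·Dx^3 + (-3 + 448·x^2 + 3840·x^3 + 14080·x^4 + 24576·x^5 + 16384·x^6)·Dx^4  (order 4).
h: a_k = -12, 48, 96, 0, -1152, 4608, …
ICs: h(0) = -12, h′(0) = 48, h′′(0) = 192, h′′′(0) = 0.

f: a_k = 0, 4, -8, 64/3, -64, 1024/5, …
g: a_k = -3, 0, 24, 0, -32, 0, …
h₀=f·g: eliminate ⇒ L₀, order ≤ 2·2.
h₀' ⇒ L via d/dx closure of L₀.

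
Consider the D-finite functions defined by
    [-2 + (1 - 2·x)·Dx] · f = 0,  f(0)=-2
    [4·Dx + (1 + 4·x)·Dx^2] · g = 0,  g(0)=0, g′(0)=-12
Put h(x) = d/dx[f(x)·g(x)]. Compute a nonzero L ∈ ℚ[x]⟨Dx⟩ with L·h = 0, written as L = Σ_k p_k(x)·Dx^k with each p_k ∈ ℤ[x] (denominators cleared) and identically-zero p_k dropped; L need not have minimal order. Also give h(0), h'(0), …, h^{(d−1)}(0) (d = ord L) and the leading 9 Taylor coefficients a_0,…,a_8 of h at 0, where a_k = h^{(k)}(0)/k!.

f: a_k = -2, -4, -8, -16, -32, -64, -128, -256, -512, …
g: a_k = 0, -12, 24, -64, 192, -3072/5, 2048, -49152/7, 24576, …
Sym-product of L_f,L_g gives L₀ (≤ ord 2).
Derive L from L₀ (diff closure).
L = 32 + (-2 + 40·x)·Dx + (-1 - 2·x + 8·x^2)·Dx^2  (order 2).
h: a_k = 24, 0, 384, -512, 4864, -64512/5, 340992/5, -8306688/35, 36360192/35, …
ICs: h(0) = 24, h′(0) = 0.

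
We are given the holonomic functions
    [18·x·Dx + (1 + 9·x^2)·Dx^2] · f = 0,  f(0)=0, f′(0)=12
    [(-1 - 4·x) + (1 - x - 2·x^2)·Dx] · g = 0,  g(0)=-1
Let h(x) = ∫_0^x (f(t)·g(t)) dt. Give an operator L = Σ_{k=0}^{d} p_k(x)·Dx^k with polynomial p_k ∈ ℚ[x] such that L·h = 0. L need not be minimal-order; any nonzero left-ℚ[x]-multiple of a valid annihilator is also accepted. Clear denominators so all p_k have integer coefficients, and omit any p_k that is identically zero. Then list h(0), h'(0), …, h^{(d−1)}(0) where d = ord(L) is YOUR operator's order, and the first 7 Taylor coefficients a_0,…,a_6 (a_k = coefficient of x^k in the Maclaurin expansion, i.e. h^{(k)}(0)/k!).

f: a_k = 0, 12, 0, -36, 0, 972/5, 0, …
g: a_k = -1, -1, -3, -5, -11, -21, -43, …
h₀=f·g: eliminate ⇒ L₀, order ≤ 2·1.
h=∫h₀ ⇒ L = L₀·Dx.
L = (4 + 18·x + 108·x^2)·Dx + (2 - 10·x + 36·x^2 + 108·x^3)·Dx^2 + (-1 + x - 7·x^2 + 9·x^3 + 18·x^4)·Dx^3  (order 3).
h: a_k = 0, 0, -6, -4, 0, -24/5, -182/5, …
ICs: h(0) = 0, h′(0) = 0, h′′(0) = -12.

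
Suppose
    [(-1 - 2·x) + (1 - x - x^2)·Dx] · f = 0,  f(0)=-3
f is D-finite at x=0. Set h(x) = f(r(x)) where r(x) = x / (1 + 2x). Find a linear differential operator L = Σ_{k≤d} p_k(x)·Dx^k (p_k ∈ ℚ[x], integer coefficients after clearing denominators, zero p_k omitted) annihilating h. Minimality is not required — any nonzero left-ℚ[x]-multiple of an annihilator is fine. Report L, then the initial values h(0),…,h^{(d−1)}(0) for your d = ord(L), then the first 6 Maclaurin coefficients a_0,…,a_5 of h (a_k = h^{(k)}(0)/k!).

L = (-1 - 4·x) + (1 + 5·x + 7·x^2 + 2·x^3)·Dx  (order 1).
h: a_k = -3, -3, 0, 3, -9, 24, …
ICs: h(0) = -3.

f: a_k = -3, -3, -6, -9, -15, -24, …
f∘r: x↦r, Dx↦Dx/r' in L_f ⇒ L₀.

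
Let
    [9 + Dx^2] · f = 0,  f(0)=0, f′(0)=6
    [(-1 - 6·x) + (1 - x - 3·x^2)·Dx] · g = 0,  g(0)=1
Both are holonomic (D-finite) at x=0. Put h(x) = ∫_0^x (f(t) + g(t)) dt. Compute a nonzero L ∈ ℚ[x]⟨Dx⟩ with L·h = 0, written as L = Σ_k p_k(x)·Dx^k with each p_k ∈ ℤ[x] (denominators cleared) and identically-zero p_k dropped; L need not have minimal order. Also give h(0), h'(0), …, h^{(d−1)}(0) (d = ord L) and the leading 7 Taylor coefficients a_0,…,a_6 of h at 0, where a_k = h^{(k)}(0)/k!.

f: a_k = 0, 6, 0, -9, 0, 81/20, 0, …
g: a_k = 1, 1, 4, 7, 19, 40, 97, …
Weyl lclm of L_f,L_g ⇒ L₀ (ord ≤ 3).
∫: right-multiply L₀ by Dx.
L = (-459 - 2916·x - 1539·x^2 - 3888·x^3 - 3645·x^4 - 4374·x^5)·Dx + (153 - 153·x - 378·x^2 + 405·x^3 - 2187·x^5 - 2187·x^6)·Dx^2 + (-51 - 324·x - 171·x^2 - 432·x^3 - 405·x^4 - 486·x^5)·Dx^3 + (17 - 17·x - 42·x^2 + 45·x^3 - 243·x^5 - 243·x^6)·Dx^4  (order 4).
h: a_k = 0, 1, 7/2, 4/3, -1/2, 19/5, 881/120, …
ICs: h(0) = 0, h′(0) = 1, h′′(0) = 7, h′′′(0) = 8.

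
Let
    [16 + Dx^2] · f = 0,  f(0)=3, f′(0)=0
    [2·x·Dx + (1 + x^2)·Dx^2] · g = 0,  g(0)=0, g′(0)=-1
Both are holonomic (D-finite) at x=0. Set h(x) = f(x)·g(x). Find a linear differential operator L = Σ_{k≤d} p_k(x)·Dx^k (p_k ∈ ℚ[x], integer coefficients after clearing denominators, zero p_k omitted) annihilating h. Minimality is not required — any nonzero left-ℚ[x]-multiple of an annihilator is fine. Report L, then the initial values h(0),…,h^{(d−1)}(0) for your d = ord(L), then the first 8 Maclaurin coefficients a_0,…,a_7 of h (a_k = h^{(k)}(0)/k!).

f: a_k = 3, 0, -24, 0, 32, 0, -256/15, 0, …
g: a_k = 0, -1, 0, 1/3, 0, -1/5, 0, 1/7, …
L₀ := L_f ⊗_s L_g (sym. prod.), ord ≤ 4.
L = (5440 + 19136·x^2 + 25856·x^4 + 16384·x^6 + 4096·x^8) + (1152·x + 3200·x^3 + 3072·x^5 + 1024·x^7)·Dx + (612 + 2252·x^2 + 3168·x^4 + 2048·x^6 + 512·x^8)·Dx^2 + (72·x + 200·x^3 + 192·x^5 + 64·x^7)·Dx^3 + (17 + 66·x^2 + 97·x^4 + 64·x^6 + 16·x^8)·Dx^4  (order 4).
h: a_k = 0, -3, 0, 25, 0, -203/5, 0, 3461/105, …
ICs: h(0) = 0, h′(0) = -3, h′′(0) = 0, h′′′(0) = 150.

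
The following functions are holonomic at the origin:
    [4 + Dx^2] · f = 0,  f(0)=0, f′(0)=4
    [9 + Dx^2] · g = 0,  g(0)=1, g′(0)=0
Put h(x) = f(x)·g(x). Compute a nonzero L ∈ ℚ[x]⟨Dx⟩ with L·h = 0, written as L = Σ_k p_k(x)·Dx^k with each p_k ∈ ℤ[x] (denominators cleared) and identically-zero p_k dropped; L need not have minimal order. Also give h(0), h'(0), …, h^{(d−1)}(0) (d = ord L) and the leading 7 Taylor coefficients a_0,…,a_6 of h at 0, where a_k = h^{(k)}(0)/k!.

L = 25 + 26·Dx^2 + Dx^4  (order 4).
h: a_k = 0, 4, 0, -62/3, 0, 781/30, 0, …
ICs: h(0) = 0, h′(0) = 4, h′′(0) = 0, h′′′(0) = -124.

f: a_k = 0, 4, 0, -8/3, 0, 8/15, 0, …
g: a_k = 1, 0, -9/2, 0, 27/8, 0, -81/80, …
f·g: L₀ = L_f ⊗_s L_g, ord ≤ 2·2.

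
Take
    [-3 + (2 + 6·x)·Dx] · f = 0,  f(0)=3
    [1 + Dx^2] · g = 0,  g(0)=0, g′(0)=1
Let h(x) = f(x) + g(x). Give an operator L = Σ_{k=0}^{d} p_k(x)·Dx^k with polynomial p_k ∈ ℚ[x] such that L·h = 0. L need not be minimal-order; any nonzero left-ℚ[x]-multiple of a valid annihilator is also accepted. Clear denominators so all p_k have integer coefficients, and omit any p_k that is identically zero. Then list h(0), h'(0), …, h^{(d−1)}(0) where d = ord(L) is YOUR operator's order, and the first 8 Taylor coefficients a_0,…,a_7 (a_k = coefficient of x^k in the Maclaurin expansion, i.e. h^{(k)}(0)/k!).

f: a_k = 3, 9/2, -27/8, 81/16, -1215/128, 5103/256, -45927/1024, 216513/2048, …
g: a_k = 0, 1, 0, -1/6, 0, 1/120, 0, -1/5040, …
Weyl lclm of L_f,L_g ⇒ L₀ (ord ≤ 3).
L = (-93 - 72·x - 108·x^2) + (-10 + 18·x + 216·x^2 + 216·x^3)·Dx + (-93 - 72·x - 108·x^2)·Dx^2 + (-10 + 18·x + 216·x^2 + 216·x^3)·Dx^3  (order 3).
h: a_k = 3, 11/2, -27/8, 235/48, -1215/128, 76577/3840, -45927/1024, 68201467/645120, …
ICs: h(0) = 3, h′(0) = 11/2, h′′(0) = -27/4.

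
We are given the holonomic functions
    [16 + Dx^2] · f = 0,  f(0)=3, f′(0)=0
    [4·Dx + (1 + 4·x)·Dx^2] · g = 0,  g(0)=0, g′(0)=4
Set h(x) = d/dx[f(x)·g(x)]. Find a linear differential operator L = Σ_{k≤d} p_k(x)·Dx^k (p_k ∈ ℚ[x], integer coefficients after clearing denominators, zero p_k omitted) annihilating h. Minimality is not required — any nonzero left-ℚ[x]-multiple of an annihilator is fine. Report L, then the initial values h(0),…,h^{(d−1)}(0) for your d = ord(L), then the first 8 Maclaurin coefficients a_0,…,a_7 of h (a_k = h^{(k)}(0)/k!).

L = (-6400 - 45056·x - 172032·x^2 + 196608·x^3 + 2818048·x^4 + 6291456·x^5 + 4194304·x^6) + (-1536 - 8192·x + 20480·x^2 + 245760·x^3 + 655360·x^4 + 524288·x^5)·Dx + (-448 - 2816·x - 3584·x^2 + 73728·x^3 + 401408·x^4 + 786432·x^5 + 524288·x^6)·Dx^2 + (-96 - 512·x + 1280·x^2 + 15360·x^3 + 40960·x^4 + 32768·x^5)·Dx^3 + (-3 + 448·x^2 + 3840·x^3 + 14080·x^4 + 24576·x^5 + 16384·x^6)·Dx^4  (order 4).
h: a_k = 12, -48, -96, 0, 1152, -4608, 95232/5, -1212416/15, …
ICs: h(0) = 12, h′(0) = -48, h′′(0) = -192, h′′′(0) = 0.

f: a_k = 3, 0, -24, 0, 32, 0, -256/15, 0, …
g: a_k = 0, 4, -8, 64/3, -64, 1024/5, -2048/3, 16384/7, …
Product ⇒ symmetric product L₀, ord ≤ 4.
Differentiate: ansatz ord ≤ ord L₀ ⇒ L.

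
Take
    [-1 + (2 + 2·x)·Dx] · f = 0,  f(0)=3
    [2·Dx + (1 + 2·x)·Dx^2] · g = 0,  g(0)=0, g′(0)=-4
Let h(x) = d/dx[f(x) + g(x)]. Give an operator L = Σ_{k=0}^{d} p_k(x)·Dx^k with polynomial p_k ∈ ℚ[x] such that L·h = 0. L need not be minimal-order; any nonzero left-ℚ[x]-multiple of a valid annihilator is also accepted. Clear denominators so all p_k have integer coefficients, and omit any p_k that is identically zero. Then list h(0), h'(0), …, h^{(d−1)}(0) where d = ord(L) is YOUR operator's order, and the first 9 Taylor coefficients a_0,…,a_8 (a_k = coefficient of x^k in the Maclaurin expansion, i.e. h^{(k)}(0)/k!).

L = (10 + 4·x) + (29 + 52·x + 20·x^2)·Dx + (6 + 22·x + 24·x^2 + 8·x^3)·Dx^2  (order 2).
h: a_k = -5/2, 29/4, -247/16, 1009/32, -16279/256, 65347/512, -523595/2048, 2095865/4096, -67089559/65536, …
ICs: h(0) = -5/2, h′(0) = 29/4.

f: a_k = 3, 3/2, -3/8, 3/16, -15/128, 21/256, -63/1024, 99/2048, -1287/32768, …
g: a_k = 0, -4, 4, -16/3, 8, -64/5, 64/3, -256/7, 64, …
L₀ := lclm(L_f,L_g); ord L₀ ≤ 1+2.
Differentiate: ansatz ord ≤ ord L₀ ⇒ L.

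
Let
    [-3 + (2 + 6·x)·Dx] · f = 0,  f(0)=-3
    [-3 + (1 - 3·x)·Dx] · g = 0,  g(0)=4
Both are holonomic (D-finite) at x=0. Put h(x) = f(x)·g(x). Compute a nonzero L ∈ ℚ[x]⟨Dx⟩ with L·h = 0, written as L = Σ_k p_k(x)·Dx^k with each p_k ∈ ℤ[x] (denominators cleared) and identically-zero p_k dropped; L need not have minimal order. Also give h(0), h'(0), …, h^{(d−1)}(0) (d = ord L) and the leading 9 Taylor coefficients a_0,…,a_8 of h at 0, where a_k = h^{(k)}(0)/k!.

f: a_k = -3, -9/2, 27/8, -81/16, 1215/128, -5103/256, 45927/1024, -216513/2048, 8444007/32768, …
g: a_k = 4, 12, 36, 108, 324, 972, 2916, 8748, 26244, …
h₀=f·g: eliminate ⇒ L₀, order ≤ 1·1.
L = (9 + 9·x) + (-2 + 18·x^2)·Dx  (order 1).
h: a_k = -12, -54, -297/2, -1863/4, -43497/32, -266085/64, -3147093/256, -19099071/512, -908311401/8192, …
ICs: h(0) = -12.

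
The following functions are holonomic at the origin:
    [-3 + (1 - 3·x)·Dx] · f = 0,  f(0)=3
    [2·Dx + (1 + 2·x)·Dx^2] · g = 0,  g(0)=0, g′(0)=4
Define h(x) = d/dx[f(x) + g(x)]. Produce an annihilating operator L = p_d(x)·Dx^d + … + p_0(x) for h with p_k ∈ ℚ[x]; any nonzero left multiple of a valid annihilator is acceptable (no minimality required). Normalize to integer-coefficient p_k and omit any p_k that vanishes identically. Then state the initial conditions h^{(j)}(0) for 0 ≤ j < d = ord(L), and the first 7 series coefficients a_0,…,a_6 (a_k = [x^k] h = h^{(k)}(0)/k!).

L = (78 + 36·x) + (23 + 132·x + 72·x^2)·Dx + (-4 + x + 27·x^2 + 18·x^3)·Dx^2  (order 2).
h: a_k = 13, 46, 259, 940, 3709, 12994, 46183, …
ICs: h(0) = 13, h′(0) = 46.

f: a_k = 3, 9, 27, 81, 243, 729, 2187, …
g: a_k = 0, 4, -4, 16/3, -8, 64/5, -64/3, …
h₀=f+g: left-lcm gives L₀, ord ≤ 3.
Differentiate: ansatz ord ≤ ord L₀ ⇒ L.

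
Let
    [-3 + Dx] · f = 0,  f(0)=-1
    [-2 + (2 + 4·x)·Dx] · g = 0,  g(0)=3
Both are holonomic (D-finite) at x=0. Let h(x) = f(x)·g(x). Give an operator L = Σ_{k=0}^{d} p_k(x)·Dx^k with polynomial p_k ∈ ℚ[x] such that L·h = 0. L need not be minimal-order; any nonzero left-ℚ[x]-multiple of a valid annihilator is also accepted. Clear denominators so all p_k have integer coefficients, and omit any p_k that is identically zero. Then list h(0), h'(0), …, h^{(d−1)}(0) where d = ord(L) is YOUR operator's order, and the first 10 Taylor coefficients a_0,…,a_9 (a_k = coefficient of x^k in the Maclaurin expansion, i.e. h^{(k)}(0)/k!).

f: a_k = -1, -3, -9/2, -9/2, -27/8, -81/40, -81/80, -243/560, -729/4480, -243/4480, …
g: a_k = 3, 3, -3/2, 3/2, -15/8, 21/8, -63/16, 99/16, -1287/128, 2145/128, …
L₀ := L_f ⊗_s L_g (sym. prod.), ord ≤ 1.
L = (-4 - 6·x) + (1 + 2·x)·Dx  (order 1).
h: a_k = -3, -12, -21, -24, -39/2, -66/5, -63/10, -144/35, 117/280, -33/10, …
ICs: h(0) = -3.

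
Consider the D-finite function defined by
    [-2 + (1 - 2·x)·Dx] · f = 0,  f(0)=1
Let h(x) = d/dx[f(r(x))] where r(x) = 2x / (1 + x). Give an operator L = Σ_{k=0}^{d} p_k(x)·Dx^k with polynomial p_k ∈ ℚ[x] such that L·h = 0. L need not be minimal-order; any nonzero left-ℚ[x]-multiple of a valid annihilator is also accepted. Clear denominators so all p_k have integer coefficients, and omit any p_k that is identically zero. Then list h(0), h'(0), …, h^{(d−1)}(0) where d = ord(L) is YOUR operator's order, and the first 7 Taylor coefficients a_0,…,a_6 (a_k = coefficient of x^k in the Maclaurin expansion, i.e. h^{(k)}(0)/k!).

L = 6 + (-1 + 3·x)·Dx  (order 1).
h: a_k = 4, 24, 108, 432, 1620, 5832, 20412, …
ICs: h(0) = 4.

f: a_k = 1, 2, 4, 8, 16, 32, 64, …
L₀ from L_f via x↦r, Dx↦r'^{-1}Dx.
Differentiate: ansatz ord ≤ ord L₀ ⇒ L.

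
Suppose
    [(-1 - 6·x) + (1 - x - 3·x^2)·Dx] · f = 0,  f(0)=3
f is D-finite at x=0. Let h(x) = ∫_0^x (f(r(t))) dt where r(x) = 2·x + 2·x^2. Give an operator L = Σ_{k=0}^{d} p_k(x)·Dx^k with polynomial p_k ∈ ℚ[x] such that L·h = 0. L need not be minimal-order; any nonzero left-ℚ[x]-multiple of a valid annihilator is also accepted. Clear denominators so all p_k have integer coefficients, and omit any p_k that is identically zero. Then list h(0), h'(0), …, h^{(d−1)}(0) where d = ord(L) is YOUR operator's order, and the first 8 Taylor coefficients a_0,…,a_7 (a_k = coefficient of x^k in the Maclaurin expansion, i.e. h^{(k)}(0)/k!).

f: a_k = 3, 3, 12, 21, 57, 120, 291, 651, …
L₀ from L_f via x↦r, Dx↦r'^{-1}Dx.
Integrate: L := L₀·Dx.
L = (2 + 28·x + 72·x^2 + 48·x^3)·Dx + (-1 + 2·x + 14·x^2 + 24·x^3 + 12·x^4)·Dx^2  (order 2).
h: a_k = 0, 3, 3, 18, 66, 1464/5, 1332, 43464/7, …
ICs: h(0) = 0, h′(0) = 3.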